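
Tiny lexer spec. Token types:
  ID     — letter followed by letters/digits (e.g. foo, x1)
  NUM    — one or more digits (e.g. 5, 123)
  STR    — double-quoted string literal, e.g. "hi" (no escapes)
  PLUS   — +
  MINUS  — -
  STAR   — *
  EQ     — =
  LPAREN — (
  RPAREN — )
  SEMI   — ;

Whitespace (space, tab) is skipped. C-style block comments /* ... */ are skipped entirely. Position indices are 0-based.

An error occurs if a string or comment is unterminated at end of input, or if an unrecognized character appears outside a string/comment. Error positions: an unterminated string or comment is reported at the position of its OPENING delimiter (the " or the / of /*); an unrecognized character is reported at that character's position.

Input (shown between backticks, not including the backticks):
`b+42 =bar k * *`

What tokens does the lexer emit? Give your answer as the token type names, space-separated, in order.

Answer: ID PLUS NUM EQ ID ID STAR STAR

Derivation:
pos=0: emit ID 'b' (now at pos=1)
pos=1: emit PLUS '+'
pos=2: emit NUM '42' (now at pos=4)
pos=5: emit EQ '='
pos=6: emit ID 'bar' (now at pos=9)
pos=10: emit ID 'k' (now at pos=11)
pos=12: emit STAR '*'
pos=14: emit STAR '*'
DONE. 8 tokens: [ID, PLUS, NUM, EQ, ID, ID, STAR, STAR]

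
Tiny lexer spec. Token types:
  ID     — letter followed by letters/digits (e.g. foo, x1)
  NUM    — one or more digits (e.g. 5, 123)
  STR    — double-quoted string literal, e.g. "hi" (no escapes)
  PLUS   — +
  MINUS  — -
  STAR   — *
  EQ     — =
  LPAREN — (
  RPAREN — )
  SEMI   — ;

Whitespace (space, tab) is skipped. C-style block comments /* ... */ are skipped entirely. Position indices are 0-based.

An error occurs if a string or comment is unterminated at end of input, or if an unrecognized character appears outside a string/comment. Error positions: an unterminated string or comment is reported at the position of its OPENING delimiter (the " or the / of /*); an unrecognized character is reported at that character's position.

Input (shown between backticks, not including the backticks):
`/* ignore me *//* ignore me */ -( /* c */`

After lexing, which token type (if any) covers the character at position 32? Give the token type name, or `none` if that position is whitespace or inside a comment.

Answer: LPAREN

Derivation:
pos=0: enter COMMENT mode (saw '/*')
exit COMMENT mode (now at pos=15)
pos=15: enter COMMENT mode (saw '/*')
exit COMMENT mode (now at pos=30)
pos=31: emit MINUS '-'
pos=32: emit LPAREN '('
pos=34: enter COMMENT mode (saw '/*')
exit COMMENT mode (now at pos=41)
DONE. 2 tokens: [MINUS, LPAREN]
Position 32: char is '(' -> LPAREN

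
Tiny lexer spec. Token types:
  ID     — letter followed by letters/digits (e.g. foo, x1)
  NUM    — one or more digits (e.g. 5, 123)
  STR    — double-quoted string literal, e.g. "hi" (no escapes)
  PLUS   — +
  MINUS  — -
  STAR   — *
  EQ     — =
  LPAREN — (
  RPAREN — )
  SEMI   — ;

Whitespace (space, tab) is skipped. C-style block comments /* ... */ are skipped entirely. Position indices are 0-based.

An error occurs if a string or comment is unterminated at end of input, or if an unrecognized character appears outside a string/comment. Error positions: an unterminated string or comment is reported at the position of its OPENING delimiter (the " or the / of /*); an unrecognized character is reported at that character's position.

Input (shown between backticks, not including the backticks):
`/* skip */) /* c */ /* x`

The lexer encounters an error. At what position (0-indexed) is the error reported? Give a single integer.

pos=0: enter COMMENT mode (saw '/*')
exit COMMENT mode (now at pos=10)
pos=10: emit RPAREN ')'
pos=12: enter COMMENT mode (saw '/*')
exit COMMENT mode (now at pos=19)
pos=20: enter COMMENT mode (saw '/*')
pos=20: ERROR — unterminated comment (reached EOF)

Answer: 20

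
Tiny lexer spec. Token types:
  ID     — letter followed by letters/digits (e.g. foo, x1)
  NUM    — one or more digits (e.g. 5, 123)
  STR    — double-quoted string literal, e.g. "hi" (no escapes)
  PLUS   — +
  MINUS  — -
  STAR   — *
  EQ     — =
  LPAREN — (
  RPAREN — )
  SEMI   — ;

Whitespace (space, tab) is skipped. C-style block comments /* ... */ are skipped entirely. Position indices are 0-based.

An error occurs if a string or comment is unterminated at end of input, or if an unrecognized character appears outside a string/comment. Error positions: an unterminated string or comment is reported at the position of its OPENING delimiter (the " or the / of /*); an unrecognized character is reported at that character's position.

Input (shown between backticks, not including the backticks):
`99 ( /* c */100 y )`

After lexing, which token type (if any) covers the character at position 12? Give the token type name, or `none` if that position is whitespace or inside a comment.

pos=0: emit NUM '99' (now at pos=2)
pos=3: emit LPAREN '('
pos=5: enter COMMENT mode (saw '/*')
exit COMMENT mode (now at pos=12)
pos=12: emit NUM '100' (now at pos=15)
pos=16: emit ID 'y' (now at pos=17)
pos=18: emit RPAREN ')'
DONE. 5 tokens: [NUM, LPAREN, NUM, ID, RPAREN]
Position 12: char is '1' -> NUM

Answer: NUM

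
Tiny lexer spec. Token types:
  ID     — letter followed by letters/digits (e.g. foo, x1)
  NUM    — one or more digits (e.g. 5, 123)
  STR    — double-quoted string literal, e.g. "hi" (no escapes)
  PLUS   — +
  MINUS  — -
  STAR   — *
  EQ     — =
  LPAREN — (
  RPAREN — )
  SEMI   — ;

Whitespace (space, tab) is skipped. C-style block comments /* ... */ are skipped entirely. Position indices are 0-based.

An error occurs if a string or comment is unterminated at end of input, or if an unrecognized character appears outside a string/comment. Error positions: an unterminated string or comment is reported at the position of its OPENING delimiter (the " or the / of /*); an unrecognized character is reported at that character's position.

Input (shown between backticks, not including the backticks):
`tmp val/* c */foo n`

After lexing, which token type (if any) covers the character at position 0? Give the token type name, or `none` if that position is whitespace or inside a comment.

pos=0: emit ID 'tmp' (now at pos=3)
pos=4: emit ID 'val' (now at pos=7)
pos=7: enter COMMENT mode (saw '/*')
exit COMMENT mode (now at pos=14)
pos=14: emit ID 'foo' (now at pos=17)
pos=18: emit ID 'n' (now at pos=19)
DONE. 4 tokens: [ID, ID, ID, ID]
Position 0: char is 't' -> ID

Answer: ID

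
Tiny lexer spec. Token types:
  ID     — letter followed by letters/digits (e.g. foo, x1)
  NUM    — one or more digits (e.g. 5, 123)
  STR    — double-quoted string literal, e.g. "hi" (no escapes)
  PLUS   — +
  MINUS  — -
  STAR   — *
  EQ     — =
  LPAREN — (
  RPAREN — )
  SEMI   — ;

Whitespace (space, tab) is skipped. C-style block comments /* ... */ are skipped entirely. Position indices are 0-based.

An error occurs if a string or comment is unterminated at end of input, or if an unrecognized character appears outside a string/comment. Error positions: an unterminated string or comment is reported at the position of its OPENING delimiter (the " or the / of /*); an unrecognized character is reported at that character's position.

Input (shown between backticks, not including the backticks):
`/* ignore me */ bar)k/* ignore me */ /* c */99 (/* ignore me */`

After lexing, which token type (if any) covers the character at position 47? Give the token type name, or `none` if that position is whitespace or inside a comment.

pos=0: enter COMMENT mode (saw '/*')
exit COMMENT mode (now at pos=15)
pos=16: emit ID 'bar' (now at pos=19)
pos=19: emit RPAREN ')'
pos=20: emit ID 'k' (now at pos=21)
pos=21: enter COMMENT mode (saw '/*')
exit COMMENT mode (now at pos=36)
pos=37: enter COMMENT mode (saw '/*')
exit COMMENT mode (now at pos=44)
pos=44: emit NUM '99' (now at pos=46)
pos=47: emit LPAREN '('
pos=48: enter COMMENT mode (saw '/*')
exit COMMENT mode (now at pos=63)
DONE. 5 tokens: [ID, RPAREN, ID, NUM, LPAREN]
Position 47: char is '(' -> LPAREN

Answer: LPAREN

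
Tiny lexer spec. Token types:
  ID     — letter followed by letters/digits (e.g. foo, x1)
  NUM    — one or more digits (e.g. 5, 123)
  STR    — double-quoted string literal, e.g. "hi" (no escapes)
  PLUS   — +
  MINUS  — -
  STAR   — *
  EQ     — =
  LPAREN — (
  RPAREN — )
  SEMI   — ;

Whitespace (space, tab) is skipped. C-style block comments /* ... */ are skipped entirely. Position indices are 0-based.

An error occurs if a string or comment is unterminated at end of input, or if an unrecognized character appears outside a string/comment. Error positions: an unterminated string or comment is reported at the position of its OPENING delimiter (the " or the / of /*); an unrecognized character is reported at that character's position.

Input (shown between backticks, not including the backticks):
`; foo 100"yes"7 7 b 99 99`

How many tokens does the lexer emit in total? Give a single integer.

pos=0: emit SEMI ';'
pos=2: emit ID 'foo' (now at pos=5)
pos=6: emit NUM '100' (now at pos=9)
pos=9: enter STRING mode
pos=9: emit STR "yes" (now at pos=14)
pos=14: emit NUM '7' (now at pos=15)
pos=16: emit NUM '7' (now at pos=17)
pos=18: emit ID 'b' (now at pos=19)
pos=20: emit NUM '99' (now at pos=22)
pos=23: emit NUM '99' (now at pos=25)
DONE. 9 tokens: [SEMI, ID, NUM, STR, NUM, NUM, ID, NUM, NUM]

Answer: 9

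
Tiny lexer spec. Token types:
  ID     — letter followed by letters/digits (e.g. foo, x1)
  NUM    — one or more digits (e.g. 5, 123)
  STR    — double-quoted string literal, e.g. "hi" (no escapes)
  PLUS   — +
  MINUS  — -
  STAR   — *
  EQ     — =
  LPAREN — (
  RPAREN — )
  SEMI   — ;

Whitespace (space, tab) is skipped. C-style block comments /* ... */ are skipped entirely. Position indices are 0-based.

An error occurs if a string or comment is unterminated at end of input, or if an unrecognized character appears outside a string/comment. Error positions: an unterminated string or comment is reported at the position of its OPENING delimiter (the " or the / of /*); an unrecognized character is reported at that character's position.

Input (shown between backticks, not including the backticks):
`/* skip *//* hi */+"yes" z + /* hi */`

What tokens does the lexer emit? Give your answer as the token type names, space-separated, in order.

pos=0: enter COMMENT mode (saw '/*')
exit COMMENT mode (now at pos=10)
pos=10: enter COMMENT mode (saw '/*')
exit COMMENT mode (now at pos=18)
pos=18: emit PLUS '+'
pos=19: enter STRING mode
pos=19: emit STR "yes" (now at pos=24)
pos=25: emit ID 'z' (now at pos=26)
pos=27: emit PLUS '+'
pos=29: enter COMMENT mode (saw '/*')
exit COMMENT mode (now at pos=37)
DONE. 4 tokens: [PLUS, STR, ID, PLUS]

Answer: PLUS STR ID PLUS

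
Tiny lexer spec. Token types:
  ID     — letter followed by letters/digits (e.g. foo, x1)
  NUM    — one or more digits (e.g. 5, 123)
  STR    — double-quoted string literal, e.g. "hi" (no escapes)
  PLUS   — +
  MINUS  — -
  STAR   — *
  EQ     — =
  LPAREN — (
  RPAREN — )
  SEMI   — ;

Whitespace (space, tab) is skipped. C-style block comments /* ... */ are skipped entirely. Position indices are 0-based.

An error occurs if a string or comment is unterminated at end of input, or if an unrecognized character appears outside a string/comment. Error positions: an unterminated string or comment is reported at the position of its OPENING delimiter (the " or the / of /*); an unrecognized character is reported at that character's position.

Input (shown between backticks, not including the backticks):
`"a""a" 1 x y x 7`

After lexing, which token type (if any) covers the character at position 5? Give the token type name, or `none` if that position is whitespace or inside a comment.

Answer: STR

Derivation:
pos=0: enter STRING mode
pos=0: emit STR "a" (now at pos=3)
pos=3: enter STRING mode
pos=3: emit STR "a" (now at pos=6)
pos=7: emit NUM '1' (now at pos=8)
pos=9: emit ID 'x' (now at pos=10)
pos=11: emit ID 'y' (now at pos=12)
pos=13: emit ID 'x' (now at pos=14)
pos=15: emit NUM '7' (now at pos=16)
DONE. 7 tokens: [STR, STR, NUM, ID, ID, ID, NUM]
Position 5: char is '"' -> STR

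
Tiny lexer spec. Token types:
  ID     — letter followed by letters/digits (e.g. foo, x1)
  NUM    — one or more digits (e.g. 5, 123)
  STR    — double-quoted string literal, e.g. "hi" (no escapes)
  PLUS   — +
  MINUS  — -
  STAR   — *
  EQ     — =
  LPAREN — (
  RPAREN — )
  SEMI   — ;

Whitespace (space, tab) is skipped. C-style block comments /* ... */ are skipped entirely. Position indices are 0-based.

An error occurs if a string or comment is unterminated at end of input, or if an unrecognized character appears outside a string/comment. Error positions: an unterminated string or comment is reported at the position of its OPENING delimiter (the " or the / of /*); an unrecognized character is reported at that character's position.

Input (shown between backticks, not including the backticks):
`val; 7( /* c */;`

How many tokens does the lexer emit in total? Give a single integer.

Answer: 5

Derivation:
pos=0: emit ID 'val' (now at pos=3)
pos=3: emit SEMI ';'
pos=5: emit NUM '7' (now at pos=6)
pos=6: emit LPAREN '('
pos=8: enter COMMENT mode (saw '/*')
exit COMMENT mode (now at pos=15)
pos=15: emit SEMI ';'
DONE. 5 tokens: [ID, SEMI, NUM, LPAREN, SEMI]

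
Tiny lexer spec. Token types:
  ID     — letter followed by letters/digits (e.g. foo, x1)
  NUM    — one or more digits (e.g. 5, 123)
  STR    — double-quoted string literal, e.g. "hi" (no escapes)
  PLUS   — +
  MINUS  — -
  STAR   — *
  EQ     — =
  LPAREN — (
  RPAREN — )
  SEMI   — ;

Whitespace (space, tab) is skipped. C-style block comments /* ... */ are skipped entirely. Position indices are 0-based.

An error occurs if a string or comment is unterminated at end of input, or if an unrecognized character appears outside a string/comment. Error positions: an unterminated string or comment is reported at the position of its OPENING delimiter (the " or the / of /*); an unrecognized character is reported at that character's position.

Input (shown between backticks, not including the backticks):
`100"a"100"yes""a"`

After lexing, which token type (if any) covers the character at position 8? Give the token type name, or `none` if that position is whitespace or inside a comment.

Answer: NUM

Derivation:
pos=0: emit NUM '100' (now at pos=3)
pos=3: enter STRING mode
pos=3: emit STR "a" (now at pos=6)
pos=6: emit NUM '100' (now at pos=9)
pos=9: enter STRING mode
pos=9: emit STR "yes" (now at pos=14)
pos=14: enter STRING mode
pos=14: emit STR "a" (now at pos=17)
DONE. 5 tokens: [NUM, STR, NUM, STR, STR]
Position 8: char is '0' -> NUM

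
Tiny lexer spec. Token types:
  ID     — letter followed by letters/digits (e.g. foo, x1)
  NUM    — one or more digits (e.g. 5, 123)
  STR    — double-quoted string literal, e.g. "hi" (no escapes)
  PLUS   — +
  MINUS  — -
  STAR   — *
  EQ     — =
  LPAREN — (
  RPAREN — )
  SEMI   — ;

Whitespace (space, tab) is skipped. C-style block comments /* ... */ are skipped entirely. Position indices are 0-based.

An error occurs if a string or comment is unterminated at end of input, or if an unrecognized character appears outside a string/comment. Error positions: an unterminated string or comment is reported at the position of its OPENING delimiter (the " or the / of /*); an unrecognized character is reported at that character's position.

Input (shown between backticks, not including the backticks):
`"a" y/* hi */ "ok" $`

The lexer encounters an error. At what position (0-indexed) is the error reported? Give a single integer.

pos=0: enter STRING mode
pos=0: emit STR "a" (now at pos=3)
pos=4: emit ID 'y' (now at pos=5)
pos=5: enter COMMENT mode (saw '/*')
exit COMMENT mode (now at pos=13)
pos=14: enter STRING mode
pos=14: emit STR "ok" (now at pos=18)
pos=19: ERROR — unrecognized char '$'

Answer: 19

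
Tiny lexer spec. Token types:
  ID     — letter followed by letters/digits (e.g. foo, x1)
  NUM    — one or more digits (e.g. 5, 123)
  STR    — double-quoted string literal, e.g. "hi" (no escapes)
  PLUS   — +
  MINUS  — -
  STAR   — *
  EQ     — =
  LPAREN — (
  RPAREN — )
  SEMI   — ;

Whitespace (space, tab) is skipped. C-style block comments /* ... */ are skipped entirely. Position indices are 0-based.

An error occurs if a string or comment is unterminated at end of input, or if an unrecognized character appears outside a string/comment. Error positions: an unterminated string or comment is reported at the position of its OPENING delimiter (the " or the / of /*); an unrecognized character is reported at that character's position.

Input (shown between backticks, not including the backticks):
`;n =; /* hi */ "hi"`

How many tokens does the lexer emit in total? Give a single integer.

pos=0: emit SEMI ';'
pos=1: emit ID 'n' (now at pos=2)
pos=3: emit EQ '='
pos=4: emit SEMI ';'
pos=6: enter COMMENT mode (saw '/*')
exit COMMENT mode (now at pos=14)
pos=15: enter STRING mode
pos=15: emit STR "hi" (now at pos=19)
DONE. 5 tokens: [SEMI, ID, EQ, SEMI, STR]

Answer: 5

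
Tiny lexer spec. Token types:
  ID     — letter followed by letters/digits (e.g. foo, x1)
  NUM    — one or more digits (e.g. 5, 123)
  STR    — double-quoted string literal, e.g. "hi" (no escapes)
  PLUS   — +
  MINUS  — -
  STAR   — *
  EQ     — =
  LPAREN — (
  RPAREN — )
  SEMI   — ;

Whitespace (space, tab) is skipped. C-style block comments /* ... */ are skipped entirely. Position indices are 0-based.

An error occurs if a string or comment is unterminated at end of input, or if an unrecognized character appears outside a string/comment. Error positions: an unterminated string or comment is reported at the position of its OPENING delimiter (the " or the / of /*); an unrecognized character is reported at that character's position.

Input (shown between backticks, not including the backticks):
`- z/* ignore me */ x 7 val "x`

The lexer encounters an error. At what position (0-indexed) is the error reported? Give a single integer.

pos=0: emit MINUS '-'
pos=2: emit ID 'z' (now at pos=3)
pos=3: enter COMMENT mode (saw '/*')
exit COMMENT mode (now at pos=18)
pos=19: emit ID 'x' (now at pos=20)
pos=21: emit NUM '7' (now at pos=22)
pos=23: emit ID 'val' (now at pos=26)
pos=27: enter STRING mode
pos=27: ERROR — unterminated string

Answer: 27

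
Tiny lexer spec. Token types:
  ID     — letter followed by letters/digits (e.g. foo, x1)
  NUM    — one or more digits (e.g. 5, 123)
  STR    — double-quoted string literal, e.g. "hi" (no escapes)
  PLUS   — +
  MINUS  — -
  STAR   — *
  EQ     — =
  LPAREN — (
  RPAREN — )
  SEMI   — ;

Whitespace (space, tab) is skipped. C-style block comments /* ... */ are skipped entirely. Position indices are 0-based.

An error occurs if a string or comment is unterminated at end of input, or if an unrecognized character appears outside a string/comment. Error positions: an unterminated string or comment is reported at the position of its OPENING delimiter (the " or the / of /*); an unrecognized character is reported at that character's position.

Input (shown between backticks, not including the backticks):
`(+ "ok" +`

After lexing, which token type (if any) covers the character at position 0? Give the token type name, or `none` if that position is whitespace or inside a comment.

pos=0: emit LPAREN '('
pos=1: emit PLUS '+'
pos=3: enter STRING mode
pos=3: emit STR "ok" (now at pos=7)
pos=8: emit PLUS '+'
DONE. 4 tokens: [LPAREN, PLUS, STR, PLUS]
Position 0: char is '(' -> LPAREN

Answer: LPAREN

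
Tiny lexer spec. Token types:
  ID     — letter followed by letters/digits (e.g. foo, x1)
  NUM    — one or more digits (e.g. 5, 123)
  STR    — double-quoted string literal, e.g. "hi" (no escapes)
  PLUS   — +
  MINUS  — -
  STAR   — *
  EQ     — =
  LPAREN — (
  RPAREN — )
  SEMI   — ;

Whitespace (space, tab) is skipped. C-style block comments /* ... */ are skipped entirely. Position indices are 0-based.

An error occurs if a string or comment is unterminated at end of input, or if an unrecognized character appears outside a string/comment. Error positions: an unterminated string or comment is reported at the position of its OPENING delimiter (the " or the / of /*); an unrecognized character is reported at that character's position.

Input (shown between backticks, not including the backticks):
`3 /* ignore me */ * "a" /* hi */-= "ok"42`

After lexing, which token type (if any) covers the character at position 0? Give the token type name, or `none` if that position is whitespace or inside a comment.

pos=0: emit NUM '3' (now at pos=1)
pos=2: enter COMMENT mode (saw '/*')
exit COMMENT mode (now at pos=17)
pos=18: emit STAR '*'
pos=20: enter STRING mode
pos=20: emit STR "a" (now at pos=23)
pos=24: enter COMMENT mode (saw '/*')
exit COMMENT mode (now at pos=32)
pos=32: emit MINUS '-'
pos=33: emit EQ '='
pos=35: enter STRING mode
pos=35: emit STR "ok" (now at pos=39)
pos=39: emit NUM '42' (now at pos=41)
DONE. 7 tokens: [NUM, STAR, STR, MINUS, EQ, STR, NUM]
Position 0: char is '3' -> NUM

Answer: NUM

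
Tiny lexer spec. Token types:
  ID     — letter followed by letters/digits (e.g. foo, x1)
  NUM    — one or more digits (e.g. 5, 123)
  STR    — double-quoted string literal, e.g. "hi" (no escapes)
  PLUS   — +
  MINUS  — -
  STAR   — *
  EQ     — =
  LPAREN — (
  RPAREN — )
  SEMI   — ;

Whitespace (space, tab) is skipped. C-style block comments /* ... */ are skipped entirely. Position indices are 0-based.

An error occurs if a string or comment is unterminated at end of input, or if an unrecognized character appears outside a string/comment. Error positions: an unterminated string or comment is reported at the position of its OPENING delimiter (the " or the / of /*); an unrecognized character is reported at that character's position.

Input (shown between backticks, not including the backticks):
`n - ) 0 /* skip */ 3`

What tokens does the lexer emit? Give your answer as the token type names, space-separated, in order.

Answer: ID MINUS RPAREN NUM NUM

Derivation:
pos=0: emit ID 'n' (now at pos=1)
pos=2: emit MINUS '-'
pos=4: emit RPAREN ')'
pos=6: emit NUM '0' (now at pos=7)
pos=8: enter COMMENT mode (saw '/*')
exit COMMENT mode (now at pos=18)
pos=19: emit NUM '3' (now at pos=20)
DONE. 5 tokens: [ID, MINUS, RPAREN, NUM, NUM]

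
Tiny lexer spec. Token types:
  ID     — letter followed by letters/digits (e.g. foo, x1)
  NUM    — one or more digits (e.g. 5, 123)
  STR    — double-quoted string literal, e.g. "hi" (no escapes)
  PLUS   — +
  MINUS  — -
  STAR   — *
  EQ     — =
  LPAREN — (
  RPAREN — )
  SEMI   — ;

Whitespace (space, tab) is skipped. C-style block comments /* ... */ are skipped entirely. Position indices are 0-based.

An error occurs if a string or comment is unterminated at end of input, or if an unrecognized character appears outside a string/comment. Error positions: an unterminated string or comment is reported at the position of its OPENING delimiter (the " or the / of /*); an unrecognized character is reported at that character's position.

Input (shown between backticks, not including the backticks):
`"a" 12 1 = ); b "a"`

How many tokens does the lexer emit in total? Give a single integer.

Answer: 8

Derivation:
pos=0: enter STRING mode
pos=0: emit STR "a" (now at pos=3)
pos=4: emit NUM '12' (now at pos=6)
pos=7: emit NUM '1' (now at pos=8)
pos=9: emit EQ '='
pos=11: emit RPAREN ')'
pos=12: emit SEMI ';'
pos=14: emit ID 'b' (now at pos=15)
pos=16: enter STRING mode
pos=16: emit STR "a" (now at pos=19)
DONE. 8 tokens: [STR, NUM, NUM, EQ, RPAREN, SEMI, ID, STR]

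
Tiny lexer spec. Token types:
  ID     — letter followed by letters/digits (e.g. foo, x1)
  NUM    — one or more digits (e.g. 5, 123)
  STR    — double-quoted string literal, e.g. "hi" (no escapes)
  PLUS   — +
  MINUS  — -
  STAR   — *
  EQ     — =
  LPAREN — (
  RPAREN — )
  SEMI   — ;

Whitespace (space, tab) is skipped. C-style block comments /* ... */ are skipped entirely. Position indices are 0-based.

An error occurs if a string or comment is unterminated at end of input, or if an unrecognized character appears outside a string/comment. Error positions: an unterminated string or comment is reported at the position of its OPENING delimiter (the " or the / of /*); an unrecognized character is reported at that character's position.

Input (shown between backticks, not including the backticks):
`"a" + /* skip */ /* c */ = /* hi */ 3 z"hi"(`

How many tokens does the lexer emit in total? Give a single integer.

Answer: 7

Derivation:
pos=0: enter STRING mode
pos=0: emit STR "a" (now at pos=3)
pos=4: emit PLUS '+'
pos=6: enter COMMENT mode (saw '/*')
exit COMMENT mode (now at pos=16)
pos=17: enter COMMENT mode (saw '/*')
exit COMMENT mode (now at pos=24)
pos=25: emit EQ '='
pos=27: enter COMMENT mode (saw '/*')
exit COMMENT mode (now at pos=35)
pos=36: emit NUM '3' (now at pos=37)
pos=38: emit ID 'z' (now at pos=39)
pos=39: enter STRING mode
pos=39: emit STR "hi" (now at pos=43)
pos=43: emit LPAREN '('
DONE. 7 tokens: [STR, PLUS, EQ, NUM, ID, STR, LPAREN]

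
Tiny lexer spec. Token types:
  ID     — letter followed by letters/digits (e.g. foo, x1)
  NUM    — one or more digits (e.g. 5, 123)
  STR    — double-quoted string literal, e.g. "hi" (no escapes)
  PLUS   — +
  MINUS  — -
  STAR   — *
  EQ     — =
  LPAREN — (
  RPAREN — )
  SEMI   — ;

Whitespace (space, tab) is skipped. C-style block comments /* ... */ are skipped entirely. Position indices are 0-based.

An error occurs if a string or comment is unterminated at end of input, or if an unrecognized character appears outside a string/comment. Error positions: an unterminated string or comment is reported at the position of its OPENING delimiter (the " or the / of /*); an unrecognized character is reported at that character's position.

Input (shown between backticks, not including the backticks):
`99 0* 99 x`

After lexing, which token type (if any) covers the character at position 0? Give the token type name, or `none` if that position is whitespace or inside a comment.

pos=0: emit NUM '99' (now at pos=2)
pos=3: emit NUM '0' (now at pos=4)
pos=4: emit STAR '*'
pos=6: emit NUM '99' (now at pos=8)
pos=9: emit ID 'x' (now at pos=10)
DONE. 5 tokens: [NUM, NUM, STAR, NUM, ID]
Position 0: char is '9' -> NUM

Answer: NUM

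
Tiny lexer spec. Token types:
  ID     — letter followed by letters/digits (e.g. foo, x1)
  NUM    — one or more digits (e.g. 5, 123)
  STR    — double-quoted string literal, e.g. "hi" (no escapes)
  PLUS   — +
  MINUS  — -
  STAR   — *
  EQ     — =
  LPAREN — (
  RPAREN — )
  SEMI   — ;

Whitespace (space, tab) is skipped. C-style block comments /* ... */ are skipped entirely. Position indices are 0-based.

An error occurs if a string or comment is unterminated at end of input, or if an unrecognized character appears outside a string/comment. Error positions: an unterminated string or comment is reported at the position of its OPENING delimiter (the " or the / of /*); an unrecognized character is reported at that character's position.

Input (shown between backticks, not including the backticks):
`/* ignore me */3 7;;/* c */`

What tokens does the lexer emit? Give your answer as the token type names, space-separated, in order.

pos=0: enter COMMENT mode (saw '/*')
exit COMMENT mode (now at pos=15)
pos=15: emit NUM '3' (now at pos=16)
pos=17: emit NUM '7' (now at pos=18)
pos=18: emit SEMI ';'
pos=19: emit SEMI ';'
pos=20: enter COMMENT mode (saw '/*')
exit COMMENT mode (now at pos=27)
DONE. 4 tokens: [NUM, NUM, SEMI, SEMI]

Answer: NUM NUM SEMI SEMI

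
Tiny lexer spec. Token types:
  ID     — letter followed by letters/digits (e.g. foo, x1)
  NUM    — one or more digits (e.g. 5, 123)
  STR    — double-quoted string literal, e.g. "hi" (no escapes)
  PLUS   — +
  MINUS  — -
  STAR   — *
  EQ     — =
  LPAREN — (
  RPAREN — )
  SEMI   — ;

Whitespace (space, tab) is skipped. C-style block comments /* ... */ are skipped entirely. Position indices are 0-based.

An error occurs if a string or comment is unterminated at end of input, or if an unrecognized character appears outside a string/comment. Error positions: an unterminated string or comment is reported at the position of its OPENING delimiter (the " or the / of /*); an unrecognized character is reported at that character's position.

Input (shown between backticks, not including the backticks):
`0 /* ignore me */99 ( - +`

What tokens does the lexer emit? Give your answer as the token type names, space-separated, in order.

pos=0: emit NUM '0' (now at pos=1)
pos=2: enter COMMENT mode (saw '/*')
exit COMMENT mode (now at pos=17)
pos=17: emit NUM '99' (now at pos=19)
pos=20: emit LPAREN '('
pos=22: emit MINUS '-'
pos=24: emit PLUS '+'
DONE. 5 tokens: [NUM, NUM, LPAREN, MINUS, PLUS]

Answer: NUM NUM LPAREN MINUS PLUS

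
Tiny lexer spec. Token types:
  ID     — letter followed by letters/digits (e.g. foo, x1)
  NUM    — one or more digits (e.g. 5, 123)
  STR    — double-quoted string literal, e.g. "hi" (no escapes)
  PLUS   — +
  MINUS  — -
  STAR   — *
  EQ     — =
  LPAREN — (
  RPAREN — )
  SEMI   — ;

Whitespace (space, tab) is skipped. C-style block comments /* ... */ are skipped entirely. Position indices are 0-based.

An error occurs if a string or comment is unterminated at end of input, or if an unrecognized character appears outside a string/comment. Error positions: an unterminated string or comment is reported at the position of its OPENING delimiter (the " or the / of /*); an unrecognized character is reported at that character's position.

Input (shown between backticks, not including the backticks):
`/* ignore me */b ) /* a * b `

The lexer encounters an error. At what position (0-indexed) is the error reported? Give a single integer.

Answer: 19

Derivation:
pos=0: enter COMMENT mode (saw '/*')
exit COMMENT mode (now at pos=15)
pos=15: emit ID 'b' (now at pos=16)
pos=17: emit RPAREN ')'
pos=19: enter COMMENT mode (saw '/*')
pos=19: ERROR — unterminated comment (reached EOF)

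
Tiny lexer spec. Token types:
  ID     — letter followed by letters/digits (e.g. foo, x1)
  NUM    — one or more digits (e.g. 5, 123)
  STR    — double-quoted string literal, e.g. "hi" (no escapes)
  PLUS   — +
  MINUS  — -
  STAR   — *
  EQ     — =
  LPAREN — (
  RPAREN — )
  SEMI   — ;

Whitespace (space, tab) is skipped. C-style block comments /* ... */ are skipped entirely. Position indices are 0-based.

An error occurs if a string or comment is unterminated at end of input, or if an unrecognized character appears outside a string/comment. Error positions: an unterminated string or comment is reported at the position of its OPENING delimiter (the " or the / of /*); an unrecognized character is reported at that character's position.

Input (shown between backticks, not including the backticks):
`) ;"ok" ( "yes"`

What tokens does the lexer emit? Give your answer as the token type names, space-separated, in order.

Answer: RPAREN SEMI STR LPAREN STR

Derivation:
pos=0: emit RPAREN ')'
pos=2: emit SEMI ';'
pos=3: enter STRING mode
pos=3: emit STR "ok" (now at pos=7)
pos=8: emit LPAREN '('
pos=10: enter STRING mode
pos=10: emit STR "yes" (now at pos=15)
DONE. 5 tokens: [RPAREN, SEMI, STR, LPAREN, STR]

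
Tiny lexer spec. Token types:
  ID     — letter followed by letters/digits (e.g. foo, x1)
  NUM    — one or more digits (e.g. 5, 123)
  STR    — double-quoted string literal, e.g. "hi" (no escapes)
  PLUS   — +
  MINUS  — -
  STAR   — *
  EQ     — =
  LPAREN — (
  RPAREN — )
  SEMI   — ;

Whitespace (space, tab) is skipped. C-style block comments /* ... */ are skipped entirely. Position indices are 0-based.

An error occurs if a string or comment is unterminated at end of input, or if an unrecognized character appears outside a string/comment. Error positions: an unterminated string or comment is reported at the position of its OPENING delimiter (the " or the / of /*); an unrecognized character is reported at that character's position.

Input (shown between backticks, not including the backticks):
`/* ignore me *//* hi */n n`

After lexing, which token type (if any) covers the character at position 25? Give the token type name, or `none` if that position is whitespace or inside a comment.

pos=0: enter COMMENT mode (saw '/*')
exit COMMENT mode (now at pos=15)
pos=15: enter COMMENT mode (saw '/*')
exit COMMENT mode (now at pos=23)
pos=23: emit ID 'n' (now at pos=24)
pos=25: emit ID 'n' (now at pos=26)
DONE. 2 tokens: [ID, ID]
Position 25: char is 'n' -> ID

Answer: ID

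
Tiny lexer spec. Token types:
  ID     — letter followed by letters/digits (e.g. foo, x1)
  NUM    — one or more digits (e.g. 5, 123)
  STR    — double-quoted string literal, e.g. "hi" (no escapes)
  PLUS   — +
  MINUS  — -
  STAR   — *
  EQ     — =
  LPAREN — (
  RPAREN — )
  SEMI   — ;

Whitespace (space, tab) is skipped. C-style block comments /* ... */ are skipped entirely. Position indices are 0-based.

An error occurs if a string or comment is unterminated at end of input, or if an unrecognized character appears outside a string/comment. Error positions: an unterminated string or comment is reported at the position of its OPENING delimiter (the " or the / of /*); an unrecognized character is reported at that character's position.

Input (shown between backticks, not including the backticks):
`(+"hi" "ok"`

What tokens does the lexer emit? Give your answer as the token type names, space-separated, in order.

pos=0: emit LPAREN '('
pos=1: emit PLUS '+'
pos=2: enter STRING mode
pos=2: emit STR "hi" (now at pos=6)
pos=7: enter STRING mode
pos=7: emit STR "ok" (now at pos=11)
DONE. 4 tokens: [LPAREN, PLUS, STR, STR]

Answer: LPAREN PLUS STR STR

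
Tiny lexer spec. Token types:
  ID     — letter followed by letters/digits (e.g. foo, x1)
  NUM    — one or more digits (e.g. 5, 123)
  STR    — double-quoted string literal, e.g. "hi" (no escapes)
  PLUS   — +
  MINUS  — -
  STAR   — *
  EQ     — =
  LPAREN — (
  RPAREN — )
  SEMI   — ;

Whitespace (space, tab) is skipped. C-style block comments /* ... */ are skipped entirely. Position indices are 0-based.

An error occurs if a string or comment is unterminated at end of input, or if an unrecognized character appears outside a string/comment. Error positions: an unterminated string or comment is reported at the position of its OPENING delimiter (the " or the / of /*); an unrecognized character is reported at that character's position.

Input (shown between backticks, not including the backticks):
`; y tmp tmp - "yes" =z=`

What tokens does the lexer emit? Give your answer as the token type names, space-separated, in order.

Answer: SEMI ID ID ID MINUS STR EQ ID EQ

Derivation:
pos=0: emit SEMI ';'
pos=2: emit ID 'y' (now at pos=3)
pos=4: emit ID 'tmp' (now at pos=7)
pos=8: emit ID 'tmp' (now at pos=11)
pos=12: emit MINUS '-'
pos=14: enter STRING mode
pos=14: emit STR "yes" (now at pos=19)
pos=20: emit EQ '='
pos=21: emit ID 'z' (now at pos=22)
pos=22: emit EQ '='
DONE. 9 tokens: [SEMI, ID, ID, ID, MINUS, STR, EQ, ID, EQ]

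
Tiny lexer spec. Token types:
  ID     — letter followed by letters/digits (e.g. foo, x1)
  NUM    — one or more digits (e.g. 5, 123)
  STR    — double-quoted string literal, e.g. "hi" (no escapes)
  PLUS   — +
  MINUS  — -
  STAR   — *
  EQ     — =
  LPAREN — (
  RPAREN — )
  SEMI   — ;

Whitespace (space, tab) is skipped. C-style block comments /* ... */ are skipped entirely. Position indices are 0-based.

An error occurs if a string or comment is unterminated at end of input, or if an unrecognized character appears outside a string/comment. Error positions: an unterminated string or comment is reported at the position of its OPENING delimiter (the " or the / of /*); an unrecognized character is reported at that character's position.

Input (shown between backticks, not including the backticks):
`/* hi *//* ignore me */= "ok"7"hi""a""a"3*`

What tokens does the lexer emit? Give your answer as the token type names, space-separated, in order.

pos=0: enter COMMENT mode (saw '/*')
exit COMMENT mode (now at pos=8)
pos=8: enter COMMENT mode (saw '/*')
exit COMMENT mode (now at pos=23)
pos=23: emit EQ '='
pos=25: enter STRING mode
pos=25: emit STR "ok" (now at pos=29)
pos=29: emit NUM '7' (now at pos=30)
pos=30: enter STRING mode
pos=30: emit STR "hi" (now at pos=34)
pos=34: enter STRING mode
pos=34: emit STR "a" (now at pos=37)
pos=37: enter STRING mode
pos=37: emit STR "a" (now at pos=40)
pos=40: emit NUM '3' (now at pos=41)
pos=41: emit STAR '*'
DONE. 8 tokens: [EQ, STR, NUM, STR, STR, STR, NUM, STAR]

Answer: EQ STR NUM STR STR STR NUM STAR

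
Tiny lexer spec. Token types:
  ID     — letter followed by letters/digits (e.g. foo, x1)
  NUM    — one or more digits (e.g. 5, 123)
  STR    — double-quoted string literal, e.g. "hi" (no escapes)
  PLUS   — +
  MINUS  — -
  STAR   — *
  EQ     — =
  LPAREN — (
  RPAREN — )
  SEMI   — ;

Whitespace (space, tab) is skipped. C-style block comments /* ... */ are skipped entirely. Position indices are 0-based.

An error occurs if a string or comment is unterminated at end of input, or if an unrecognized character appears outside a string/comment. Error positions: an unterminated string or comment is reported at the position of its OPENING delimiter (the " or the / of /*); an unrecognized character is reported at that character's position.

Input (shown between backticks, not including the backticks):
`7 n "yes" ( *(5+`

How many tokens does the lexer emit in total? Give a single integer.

Answer: 8

Derivation:
pos=0: emit NUM '7' (now at pos=1)
pos=2: emit ID 'n' (now at pos=3)
pos=4: enter STRING mode
pos=4: emit STR "yes" (now at pos=9)
pos=10: emit LPAREN '('
pos=12: emit STAR '*'
pos=13: emit LPAREN '('
pos=14: emit NUM '5' (now at pos=15)
pos=15: emit PLUS '+'
DONE. 8 tokens: [NUM, ID, STR, LPAREN, STAR, LPAREN, NUM, PLUS]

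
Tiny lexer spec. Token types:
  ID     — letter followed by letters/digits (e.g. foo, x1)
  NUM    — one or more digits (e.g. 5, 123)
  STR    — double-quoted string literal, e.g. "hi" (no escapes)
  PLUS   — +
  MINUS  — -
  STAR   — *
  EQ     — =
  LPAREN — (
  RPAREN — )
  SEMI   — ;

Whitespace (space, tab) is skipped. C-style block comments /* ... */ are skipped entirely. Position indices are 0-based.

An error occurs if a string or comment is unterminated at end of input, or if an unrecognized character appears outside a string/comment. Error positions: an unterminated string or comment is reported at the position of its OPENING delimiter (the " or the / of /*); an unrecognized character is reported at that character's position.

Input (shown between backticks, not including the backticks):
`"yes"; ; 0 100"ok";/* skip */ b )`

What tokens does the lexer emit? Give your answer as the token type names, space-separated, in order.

Answer: STR SEMI SEMI NUM NUM STR SEMI ID RPAREN

Derivation:
pos=0: enter STRING mode
pos=0: emit STR "yes" (now at pos=5)
pos=5: emit SEMI ';'
pos=7: emit SEMI ';'
pos=9: emit NUM '0' (now at pos=10)
pos=11: emit NUM '100' (now at pos=14)
pos=14: enter STRING mode
pos=14: emit STR "ok" (now at pos=18)
pos=18: emit SEMI ';'
pos=19: enter COMMENT mode (saw '/*')
exit COMMENT mode (now at pos=29)
pos=30: emit ID 'b' (now at pos=31)
pos=32: emit RPAREN ')'
DONE. 9 tokens: [STR, SEMI, SEMI, NUM, NUM, STR, SEMI, ID, RPAREN]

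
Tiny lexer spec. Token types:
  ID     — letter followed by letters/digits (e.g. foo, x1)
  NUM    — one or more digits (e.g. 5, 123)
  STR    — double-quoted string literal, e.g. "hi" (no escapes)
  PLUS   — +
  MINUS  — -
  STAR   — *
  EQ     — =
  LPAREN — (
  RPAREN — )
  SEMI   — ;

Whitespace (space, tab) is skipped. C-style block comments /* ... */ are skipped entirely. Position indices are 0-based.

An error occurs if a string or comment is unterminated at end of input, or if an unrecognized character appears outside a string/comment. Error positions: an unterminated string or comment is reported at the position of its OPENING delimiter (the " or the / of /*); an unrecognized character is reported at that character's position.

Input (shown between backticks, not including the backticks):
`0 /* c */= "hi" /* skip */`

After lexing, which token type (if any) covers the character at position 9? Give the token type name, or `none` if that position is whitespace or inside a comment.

Answer: EQ

Derivation:
pos=0: emit NUM '0' (now at pos=1)
pos=2: enter COMMENT mode (saw '/*')
exit COMMENT mode (now at pos=9)
pos=9: emit EQ '='
pos=11: enter STRING mode
pos=11: emit STR "hi" (now at pos=15)
pos=16: enter COMMENT mode (saw '/*')
exit COMMENT mode (now at pos=26)
DONE. 3 tokens: [NUM, EQ, STR]
Position 9: char is '=' -> EQ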